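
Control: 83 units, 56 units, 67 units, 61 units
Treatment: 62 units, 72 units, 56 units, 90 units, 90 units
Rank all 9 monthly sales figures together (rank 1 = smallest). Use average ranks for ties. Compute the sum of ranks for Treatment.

Sorted (ascending): 56, 56, 61, 62, 67, 72, 83, 90, 90
The 2 values of 56 occupy positions 1–2 → average rank (1+2)/2 = 1.5.
The 2 values of 90 occupy positions 8–9 → average rank (8+9)/2 = 8.5.
Treatment values → pooled ranks: 62→4, 72→6, 56→1.5, 90→8.5, 90→8.5
Rank sum = 4 + 6 + 1.5 + 8.5 + 8.5 = 28.5

28.5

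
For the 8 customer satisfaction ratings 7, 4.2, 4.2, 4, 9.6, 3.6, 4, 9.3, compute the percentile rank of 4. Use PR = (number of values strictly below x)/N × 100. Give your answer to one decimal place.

N = 8.
Strictly below 4: 1. Equal to 4: 2.
PR = 1/8 × 100 = 12.5

12.5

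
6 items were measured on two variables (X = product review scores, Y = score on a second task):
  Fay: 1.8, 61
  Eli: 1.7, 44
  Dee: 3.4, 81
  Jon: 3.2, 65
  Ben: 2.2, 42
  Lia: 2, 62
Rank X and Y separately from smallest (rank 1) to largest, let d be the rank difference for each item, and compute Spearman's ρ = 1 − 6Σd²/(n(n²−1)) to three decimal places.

0.657

Ranks of variable 1: 2, 1, 6, 5, 4, 3
Ranks of variable 2: 3, 2, 6, 5, 1, 4
d = r₁ − r₂: -1, -1, 0, 0, 3, -1
d²: 1, 1, 0, 0, 9, 1; Σd² = 12
ρ = 1 − 6·12/(6·35) = 1 − 72/210 = 0.657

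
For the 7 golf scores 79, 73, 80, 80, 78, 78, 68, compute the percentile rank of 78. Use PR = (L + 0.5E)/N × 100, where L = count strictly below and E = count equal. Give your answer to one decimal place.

42.9

N = 7.
Strictly below 78: 2. Equal to 78: 2.
PR = (2 + 0.5·2)/7 × 100 = 42.9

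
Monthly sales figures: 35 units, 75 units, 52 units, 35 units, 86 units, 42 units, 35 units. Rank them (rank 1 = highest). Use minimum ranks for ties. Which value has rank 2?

Sorted (descending): 86, 75, 52, 42, 35, 35, 35
The 3 values of 35 occupy positions 5–7 → each gets rank 5.
Rank 2 → value 75.

75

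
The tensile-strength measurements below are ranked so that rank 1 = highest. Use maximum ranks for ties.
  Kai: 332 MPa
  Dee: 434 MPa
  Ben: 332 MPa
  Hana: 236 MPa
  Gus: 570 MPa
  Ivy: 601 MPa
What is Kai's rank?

5

Sorted (descending): 601, 570, 434, 332, 332, 236
The 2 values of 332 occupy positions 4–5 → each gets rank 5.
Kai has value 332 MPa → rank 5.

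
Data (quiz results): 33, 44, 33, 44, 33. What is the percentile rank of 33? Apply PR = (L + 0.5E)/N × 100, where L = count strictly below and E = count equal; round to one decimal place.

N = 5.
Strictly below 33: 0. Equal to 33: 3.
PR = (0 + 0.5·3)/5 × 100 = 30.0

30.0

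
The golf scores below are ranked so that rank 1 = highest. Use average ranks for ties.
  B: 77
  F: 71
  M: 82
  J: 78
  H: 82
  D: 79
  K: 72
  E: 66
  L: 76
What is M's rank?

Sorted (descending): 82, 82, 79, 78, 77, 76, 72, 71, 66
The 2 values of 82 occupy positions 1–2 → average rank (1+2)/2 = 1.5.
M has value 82 → rank 1.5.

1.5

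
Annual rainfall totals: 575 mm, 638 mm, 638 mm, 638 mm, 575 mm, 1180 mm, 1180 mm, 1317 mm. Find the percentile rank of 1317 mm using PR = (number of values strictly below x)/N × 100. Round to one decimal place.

N = 8.
Strictly below 1317: 7. Equal to 1317: 1.
PR = 7/8 × 100 = 87.5

87.5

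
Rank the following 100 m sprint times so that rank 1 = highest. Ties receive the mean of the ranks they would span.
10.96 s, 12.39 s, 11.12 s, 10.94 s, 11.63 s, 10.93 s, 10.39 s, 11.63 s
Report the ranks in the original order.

5, 1, 4, 6, 2.5, 7, 8, 2.5

Sorted (descending): 12.39, 11.63, 11.63, 11.12, 10.96, 10.94, 10.93, 10.39
The 2 values of 11.63 occupy positions 2–3 → average rank (2+3)/2 = 2.5.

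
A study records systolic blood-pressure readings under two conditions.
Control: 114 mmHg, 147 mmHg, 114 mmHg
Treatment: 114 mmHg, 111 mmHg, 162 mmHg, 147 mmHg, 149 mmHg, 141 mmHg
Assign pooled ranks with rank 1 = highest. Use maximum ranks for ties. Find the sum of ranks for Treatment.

Sorted (descending): 162, 149, 147, 147, 141, 114, 114, 114, 111
The 2 values of 147 occupy positions 3–4 → each gets rank 4.
The 3 values of 114 occupy positions 6–8 → each gets rank 8.
Treatment values → pooled ranks: 114→8, 111→9, 162→1, 147→4, 149→2, 141→5
Rank sum = 8 + 9 + 1 + 4 + 2 + 5 = 29

29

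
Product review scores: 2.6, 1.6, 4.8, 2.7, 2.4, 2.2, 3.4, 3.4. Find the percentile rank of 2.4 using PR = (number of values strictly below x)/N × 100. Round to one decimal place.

N = 8.
Strictly below 2.4: 2. Equal to 2.4: 1.
PR = 2/8 × 100 = 25.0

25.0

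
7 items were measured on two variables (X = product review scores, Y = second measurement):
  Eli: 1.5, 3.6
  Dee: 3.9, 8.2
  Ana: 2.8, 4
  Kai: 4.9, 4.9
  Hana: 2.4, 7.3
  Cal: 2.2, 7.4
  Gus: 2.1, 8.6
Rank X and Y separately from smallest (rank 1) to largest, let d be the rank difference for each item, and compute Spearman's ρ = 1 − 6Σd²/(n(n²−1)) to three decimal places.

0.036

Ranks of variable 1: 1, 6, 5, 7, 4, 3, 2
Ranks of variable 2: 1, 6, 2, 3, 4, 5, 7
d = r₁ − r₂: 0, 0, 3, 4, 0, -2, -5
d²: 0, 0, 9, 16, 0, 4, 25; Σd² = 54
ρ = 1 − 6·54/(7·48) = 1 − 324/336 = 0.036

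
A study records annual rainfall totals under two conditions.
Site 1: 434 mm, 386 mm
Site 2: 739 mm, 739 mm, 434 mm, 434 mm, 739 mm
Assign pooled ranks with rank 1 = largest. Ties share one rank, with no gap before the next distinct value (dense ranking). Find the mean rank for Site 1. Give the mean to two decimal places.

2.50

Sorted (descending): 739, 739, 739, 434, 434, 434, 386
The 3 values of 739 share dense rank 1.
The 3 values of 434 share dense rank 2.
Remaining distinct values take the next consecutive integers.
Site 1 values → pooled ranks: 434→2, 386→3
Mean rank = (2 + 3) / 2 = 2.50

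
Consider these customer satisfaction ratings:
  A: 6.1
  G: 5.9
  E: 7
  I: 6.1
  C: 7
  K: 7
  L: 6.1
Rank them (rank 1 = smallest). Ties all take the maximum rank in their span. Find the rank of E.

Sorted (ascending): 5.9, 6.1, 6.1, 6.1, 7, 7, 7
The 3 values of 6.1 occupy positions 2–4 → each gets rank 4.
The 3 values of 7 occupy positions 5–7 → each gets rank 7.
E has value 7 → rank 7.

7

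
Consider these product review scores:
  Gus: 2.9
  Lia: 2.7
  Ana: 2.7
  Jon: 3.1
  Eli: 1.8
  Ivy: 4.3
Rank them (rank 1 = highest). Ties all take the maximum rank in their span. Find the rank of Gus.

Sorted (descending): 4.3, 3.1, 2.9, 2.7, 2.7, 1.8
The 2 values of 2.7 occupy positions 4–5 → each gets rank 5.
Gus has value 2.9 → rank 3.

3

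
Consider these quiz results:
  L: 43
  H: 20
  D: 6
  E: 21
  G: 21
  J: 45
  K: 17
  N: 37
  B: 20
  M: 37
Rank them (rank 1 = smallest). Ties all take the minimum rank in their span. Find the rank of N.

Sorted (ascending): 6, 17, 20, 20, 21, 21, 37, 37, 43, 45
The 2 values of 20 occupy positions 3–4 → each gets rank 3.
The 2 values of 21 occupy positions 5–6 → each gets rank 5.
The 2 values of 37 occupy positions 7–8 → each gets rank 7.
N has value 37 → rank 7.

7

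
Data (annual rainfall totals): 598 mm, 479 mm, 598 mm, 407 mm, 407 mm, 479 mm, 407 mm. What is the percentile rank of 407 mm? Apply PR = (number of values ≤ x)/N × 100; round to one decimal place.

42.9

N = 7.
Strictly below 407: 0. Equal to 407: 3.
PR = 3/7 × 100 = 42.9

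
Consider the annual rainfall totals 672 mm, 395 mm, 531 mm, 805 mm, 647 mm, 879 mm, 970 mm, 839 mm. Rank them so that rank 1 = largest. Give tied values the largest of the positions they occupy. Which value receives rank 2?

879

Sorted (descending): 970, 879, 839, 805, 672, 647, 531, 395
No ties — each value takes its position as its rank.
Rank 2 → value 879.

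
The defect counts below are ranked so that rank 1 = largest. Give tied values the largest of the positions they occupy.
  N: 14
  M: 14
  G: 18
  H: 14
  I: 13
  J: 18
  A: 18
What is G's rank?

Sorted (descending): 18, 18, 18, 14, 14, 14, 13
The 3 values of 18 occupy positions 1–3 → each gets rank 3.
The 3 values of 14 occupy positions 4–6 → each gets rank 6.
G has value 18 → rank 3.

3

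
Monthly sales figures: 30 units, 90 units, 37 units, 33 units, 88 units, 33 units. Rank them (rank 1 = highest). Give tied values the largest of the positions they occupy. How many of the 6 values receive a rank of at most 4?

3

Sorted (descending): 90, 88, 37, 33, 33, 30
The 2 values of 33 occupy positions 4–5 → each gets rank 5.
Ranks ≤ 4: {1, 2, 3} → 3 values.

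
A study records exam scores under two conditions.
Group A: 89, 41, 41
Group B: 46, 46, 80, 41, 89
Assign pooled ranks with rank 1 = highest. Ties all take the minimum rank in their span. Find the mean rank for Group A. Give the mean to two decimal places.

4.33

Sorted (descending): 89, 89, 80, 46, 46, 41, 41, 41
The 2 values of 89 occupy positions 1–2 → each gets rank 1.
The 2 values of 46 occupy positions 4–5 → each gets rank 4.
The 3 values of 41 occupy positions 6–8 → each gets rank 6.
Group A values → pooled ranks: 89→1, 41→6, 41→6
Mean rank = (1 + 6 + 6) / 3 = 4.33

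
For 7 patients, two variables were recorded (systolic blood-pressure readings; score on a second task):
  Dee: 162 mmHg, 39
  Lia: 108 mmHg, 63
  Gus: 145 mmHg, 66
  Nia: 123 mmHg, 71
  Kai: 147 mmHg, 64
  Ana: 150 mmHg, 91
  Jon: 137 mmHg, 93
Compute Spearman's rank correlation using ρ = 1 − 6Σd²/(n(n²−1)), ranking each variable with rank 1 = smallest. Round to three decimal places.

-0.179

Ranks of variable 1: 7, 1, 4, 2, 5, 6, 3
Ranks of variable 2: 1, 2, 4, 5, 3, 6, 7
d = r₁ − r₂: 6, -1, 0, -3, 2, 0, -4
d²: 36, 1, 0, 9, 4, 0, 16; Σd² = 66
ρ = 1 − 6·66/(7·48) = 1 − 396/336 = -0.179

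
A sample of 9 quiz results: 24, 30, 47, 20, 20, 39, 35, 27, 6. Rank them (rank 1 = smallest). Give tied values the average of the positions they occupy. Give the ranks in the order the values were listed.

4, 6, 9, 2.5, 2.5, 8, 7, 5, 1

Sorted (ascending): 6, 20, 20, 24, 27, 30, 35, 39, 47
The 2 values of 20 occupy positions 2–3 → average rank (2+3)/2 = 2.5.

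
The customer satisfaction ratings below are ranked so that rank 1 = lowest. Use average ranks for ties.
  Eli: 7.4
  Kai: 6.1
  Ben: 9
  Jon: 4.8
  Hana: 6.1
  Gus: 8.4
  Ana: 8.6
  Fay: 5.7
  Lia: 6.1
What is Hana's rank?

4

Sorted (ascending): 4.8, 5.7, 6.1, 6.1, 6.1, 7.4, 8.4, 8.6, 9
The 3 values of 6.1 occupy positions 3–5 → average rank 4.
Hana has value 6.1 → rank 4.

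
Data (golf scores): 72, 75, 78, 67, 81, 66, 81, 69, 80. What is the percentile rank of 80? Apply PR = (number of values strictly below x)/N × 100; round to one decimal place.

N = 9.
Strictly below 80: 6. Equal to 80: 1.
PR = 6/9 × 100 = 66.7

66.7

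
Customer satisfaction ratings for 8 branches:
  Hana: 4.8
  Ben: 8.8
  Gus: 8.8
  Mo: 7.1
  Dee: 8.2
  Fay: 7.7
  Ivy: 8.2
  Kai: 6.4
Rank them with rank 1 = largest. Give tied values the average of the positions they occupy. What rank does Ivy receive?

3.5

Sorted (descending): 8.8, 8.8, 8.2, 8.2, 7.7, 7.1, 6.4, 4.8
The 2 values of 8.8 occupy positions 1–2 → average rank (1+2)/2 = 1.5.
The 2 values of 8.2 occupy positions 3–4 → average rank (3+4)/2 = 3.5.
Ivy has value 8.2 → rank 3.5.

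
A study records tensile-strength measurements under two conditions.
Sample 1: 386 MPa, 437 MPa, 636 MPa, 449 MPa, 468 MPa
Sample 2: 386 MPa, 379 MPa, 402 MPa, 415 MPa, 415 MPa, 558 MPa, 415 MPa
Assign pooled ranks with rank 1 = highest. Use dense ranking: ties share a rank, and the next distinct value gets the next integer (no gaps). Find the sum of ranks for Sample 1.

Sorted (descending): 636, 558, 468, 449, 437, 415, 415, 415, 402, 386, 386, 379
The 3 values of 415 share dense rank 6.
The 2 values of 386 share dense rank 8.
Remaining distinct values take the next consecutive integers.
Sample 1 values → pooled ranks: 386→8, 437→5, 636→1, 449→4, 468→3
Rank sum = 8 + 5 + 1 + 4 + 3 = 21

21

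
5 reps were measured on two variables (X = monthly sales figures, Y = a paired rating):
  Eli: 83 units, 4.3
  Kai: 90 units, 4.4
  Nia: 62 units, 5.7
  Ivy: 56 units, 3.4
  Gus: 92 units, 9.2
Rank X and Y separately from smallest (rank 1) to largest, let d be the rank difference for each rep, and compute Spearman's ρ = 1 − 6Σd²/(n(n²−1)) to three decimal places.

0.700

Ranks of variable 1: 3, 4, 2, 1, 5
Ranks of variable 2: 2, 3, 4, 1, 5
d = r₁ − r₂: 1, 1, -2, 0, 0
d²: 1, 1, 4, 0, 0; Σd² = 6
ρ = 1 − 6·6/(5·24) = 1 − 36/120 = 0.700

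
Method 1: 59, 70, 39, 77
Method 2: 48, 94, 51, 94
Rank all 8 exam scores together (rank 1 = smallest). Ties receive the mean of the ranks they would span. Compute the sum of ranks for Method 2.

20

Sorted (ascending): 39, 48, 51, 59, 70, 77, 94, 94
The 2 values of 94 occupy positions 7–8 → average rank (7+8)/2 = 7.5.
Method 2 values → pooled ranks: 48→2, 94→7.5, 51→3, 94→7.5
Rank sum = 2 + 7.5 + 3 + 7.5 = 20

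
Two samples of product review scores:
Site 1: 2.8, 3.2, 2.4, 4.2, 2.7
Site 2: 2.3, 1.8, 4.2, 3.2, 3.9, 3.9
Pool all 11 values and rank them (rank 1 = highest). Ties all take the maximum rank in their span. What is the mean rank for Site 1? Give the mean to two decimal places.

Sorted (descending): 4.2, 4.2, 3.9, 3.9, 3.2, 3.2, 2.8, 2.7, 2.4, 2.3, 1.8
The 2 values of 4.2 occupy positions 1–2 → each gets rank 2.
The 2 values of 3.9 occupy positions 3–4 → each gets rank 4.
The 2 values of 3.2 occupy positions 5–6 → each gets rank 6.
Site 1 values → pooled ranks: 2.8→7, 3.2→6, 2.4→9, 4.2→2, 2.7→8
Mean rank = (7 + 6 + 9 + 2 + 8) / 5 = 6.40

6.40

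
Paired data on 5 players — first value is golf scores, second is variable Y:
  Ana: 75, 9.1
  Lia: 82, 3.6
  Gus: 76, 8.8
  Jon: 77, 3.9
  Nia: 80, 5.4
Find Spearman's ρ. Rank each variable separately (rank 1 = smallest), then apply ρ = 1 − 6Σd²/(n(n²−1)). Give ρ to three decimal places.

-0.900

Ranks of variable 1: 1, 5, 2, 3, 4
Ranks of variable 2: 5, 1, 4, 2, 3
d = r₁ − r₂: -4, 4, -2, 1, 1
d²: 16, 16, 4, 1, 1; Σd² = 38
ρ = 1 − 6·38/(5·24) = 1 − 228/120 = -0.900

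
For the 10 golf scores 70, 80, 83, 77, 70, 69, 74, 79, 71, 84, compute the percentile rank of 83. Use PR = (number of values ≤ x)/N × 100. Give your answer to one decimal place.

N = 10.
Strictly below 83: 8. Equal to 83: 1.
PR = 9/10 × 100 = 90.0

90.0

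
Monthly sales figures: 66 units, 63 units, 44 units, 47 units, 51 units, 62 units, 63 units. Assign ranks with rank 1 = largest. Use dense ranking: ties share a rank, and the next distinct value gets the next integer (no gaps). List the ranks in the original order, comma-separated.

Sorted (descending): 66, 63, 63, 62, 51, 47, 44
The 2 values of 63 share dense rank 2.
Remaining distinct values take the next consecutive integers.

1, 2, 6, 5, 4, 3, 2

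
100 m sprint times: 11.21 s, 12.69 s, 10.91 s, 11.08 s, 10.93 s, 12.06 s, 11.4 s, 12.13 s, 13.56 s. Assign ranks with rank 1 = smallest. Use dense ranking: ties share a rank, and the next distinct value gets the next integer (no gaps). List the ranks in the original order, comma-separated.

Sorted (ascending): 10.91, 10.93, 11.08, 11.21, 11.4, 12.06, 12.13, 12.69, 13.56
No ties — each value takes its position as its rank.

4, 8, 1, 3, 2, 6, 5, 7, 9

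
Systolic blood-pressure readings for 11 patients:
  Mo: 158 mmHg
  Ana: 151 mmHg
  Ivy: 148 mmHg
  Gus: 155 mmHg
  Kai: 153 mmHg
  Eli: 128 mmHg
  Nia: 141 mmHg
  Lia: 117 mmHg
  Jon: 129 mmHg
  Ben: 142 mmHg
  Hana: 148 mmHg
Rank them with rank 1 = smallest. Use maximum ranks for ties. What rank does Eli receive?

Sorted (ascending): 117, 128, 129, 141, 142, 148, 148, 151, 153, 155, 158
The 2 values of 148 occupy positions 6–7 → each gets rank 7.
Eli has value 128 mmHg → rank 2.

2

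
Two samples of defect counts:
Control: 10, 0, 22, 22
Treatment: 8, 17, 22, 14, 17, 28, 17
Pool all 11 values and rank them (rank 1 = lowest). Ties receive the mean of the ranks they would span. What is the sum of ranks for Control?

Sorted (ascending): 0, 8, 10, 14, 17, 17, 17, 22, 22, 22, 28
The 3 values of 17 occupy positions 5–7 → average rank 6.
The 3 values of 22 occupy positions 8–10 → average rank 9.
Control values → pooled ranks: 10→3, 0→1, 22→9, 22→9
Rank sum = 3 + 1 + 9 + 9 = 22

22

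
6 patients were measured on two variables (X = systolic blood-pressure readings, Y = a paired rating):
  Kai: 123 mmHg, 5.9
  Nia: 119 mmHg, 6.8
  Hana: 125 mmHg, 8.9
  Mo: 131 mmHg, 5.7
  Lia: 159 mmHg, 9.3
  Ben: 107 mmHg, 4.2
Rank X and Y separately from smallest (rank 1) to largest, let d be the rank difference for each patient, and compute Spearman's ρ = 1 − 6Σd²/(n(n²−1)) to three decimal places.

0.600

Ranks of variable 1: 3, 2, 4, 5, 6, 1
Ranks of variable 2: 3, 4, 5, 2, 6, 1
d = r₁ − r₂: 0, -2, -1, 3, 0, 0
d²: 0, 4, 1, 9, 0, 0; Σd² = 14
ρ = 1 − 6·14/(6·35) = 1 − 84/210 = 0.600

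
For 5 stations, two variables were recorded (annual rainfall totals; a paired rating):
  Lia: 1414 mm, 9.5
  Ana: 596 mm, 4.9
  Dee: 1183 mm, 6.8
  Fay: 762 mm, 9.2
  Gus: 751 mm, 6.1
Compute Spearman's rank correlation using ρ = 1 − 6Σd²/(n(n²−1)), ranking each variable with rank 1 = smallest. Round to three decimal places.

0.900

Ranks of variable 1: 5, 1, 4, 3, 2
Ranks of variable 2: 5, 1, 3, 4, 2
d = r₁ − r₂: 0, 0, 1, -1, 0
d²: 0, 0, 1, 1, 0; Σd² = 2
ρ = 1 − 6·2/(5·24) = 1 − 12/120 = 0.900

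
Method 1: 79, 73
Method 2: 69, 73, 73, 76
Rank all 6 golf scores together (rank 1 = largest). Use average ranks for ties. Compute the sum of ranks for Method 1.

5

Sorted (descending): 79, 76, 73, 73, 73, 69
The 3 values of 73 occupy positions 3–5 → average rank 4.
Method 1 values → pooled ranks: 79→1, 73→4
Rank sum = 1 + 4 = 5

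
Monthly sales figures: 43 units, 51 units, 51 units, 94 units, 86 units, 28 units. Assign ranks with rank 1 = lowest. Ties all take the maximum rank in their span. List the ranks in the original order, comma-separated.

Sorted (ascending): 28, 43, 51, 51, 86, 94
The 2 values of 51 occupy positions 3–4 → each gets rank 4.

2, 4, 4, 6, 5, 1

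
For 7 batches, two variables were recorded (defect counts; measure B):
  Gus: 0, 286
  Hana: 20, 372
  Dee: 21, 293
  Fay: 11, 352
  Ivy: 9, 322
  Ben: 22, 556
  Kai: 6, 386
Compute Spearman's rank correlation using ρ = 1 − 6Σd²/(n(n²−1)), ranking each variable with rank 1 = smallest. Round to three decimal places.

Ranks of variable 1: 1, 5, 6, 4, 3, 7, 2
Ranks of variable 2: 1, 5, 2, 4, 3, 7, 6
d = r₁ − r₂: 0, 0, 4, 0, 0, 0, -4
d²: 0, 0, 16, 0, 0, 0, 16; Σd² = 32
ρ = 1 − 6·32/(7·48) = 1 − 192/336 = 0.429

0.429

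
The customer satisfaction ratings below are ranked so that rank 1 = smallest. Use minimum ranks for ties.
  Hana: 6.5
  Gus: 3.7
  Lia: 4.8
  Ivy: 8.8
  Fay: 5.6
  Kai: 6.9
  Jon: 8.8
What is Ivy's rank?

6

Sorted (ascending): 3.7, 4.8, 5.6, 6.5, 6.9, 8.8, 8.8
The 2 values of 8.8 occupy positions 6–7 → each gets rank 6.
Ivy has value 8.8 → rank 6.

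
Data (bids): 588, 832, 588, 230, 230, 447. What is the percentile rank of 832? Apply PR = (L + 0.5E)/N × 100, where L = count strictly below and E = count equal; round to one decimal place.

N = 6.
Strictly below 832: 5. Equal to 832: 1.
PR = (5 + 0.5·1)/6 × 100 = 91.7

91.7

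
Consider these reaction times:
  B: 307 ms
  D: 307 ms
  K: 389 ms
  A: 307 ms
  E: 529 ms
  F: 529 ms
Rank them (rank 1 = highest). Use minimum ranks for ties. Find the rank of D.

4

Sorted (descending): 529, 529, 389, 307, 307, 307
The 2 values of 529 occupy positions 1–2 → each gets rank 1.
The 3 values of 307 occupy positions 4–6 → each gets rank 4.
D has value 307 ms → rank 4.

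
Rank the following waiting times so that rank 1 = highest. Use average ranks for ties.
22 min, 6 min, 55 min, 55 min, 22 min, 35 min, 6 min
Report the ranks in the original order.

Sorted (descending): 55, 55, 35, 22, 22, 6, 6
The 2 values of 55 occupy positions 1–2 → average rank (1+2)/2 = 1.5.
The 2 values of 22 occupy positions 4–5 → average rank (4+5)/2 = 4.5.
The 2 values of 6 occupy positions 6–7 → average rank (6+7)/2 = 6.5.

4.5, 6.5, 1.5, 1.5, 4.5, 3, 6.5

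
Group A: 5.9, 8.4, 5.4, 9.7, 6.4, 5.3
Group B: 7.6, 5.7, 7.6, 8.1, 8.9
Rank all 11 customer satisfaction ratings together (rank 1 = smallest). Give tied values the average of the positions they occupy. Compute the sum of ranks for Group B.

34

Sorted (ascending): 5.3, 5.4, 5.7, 5.9, 6.4, 7.6, 7.6, 8.1, 8.4, 8.9, 9.7
The 2 values of 7.6 occupy positions 6–7 → average rank (6+7)/2 = 6.5.
Group B values → pooled ranks: 7.6→6.5, 5.7→3, 7.6→6.5, 8.1→8, 8.9→10
Rank sum = 6.5 + 3 + 6.5 + 8 + 10 = 34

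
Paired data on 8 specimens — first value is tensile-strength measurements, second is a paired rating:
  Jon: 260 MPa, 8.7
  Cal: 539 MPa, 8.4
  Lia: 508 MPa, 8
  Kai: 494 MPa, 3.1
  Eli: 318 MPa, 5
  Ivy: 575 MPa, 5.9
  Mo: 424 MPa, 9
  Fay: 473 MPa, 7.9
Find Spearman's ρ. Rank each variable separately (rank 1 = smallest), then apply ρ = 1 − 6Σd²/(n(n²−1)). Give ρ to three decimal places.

Ranks of variable 1: 1, 7, 6, 5, 2, 8, 3, 4
Ranks of variable 2: 7, 6, 5, 1, 2, 3, 8, 4
d = r₁ − r₂: -6, 1, 1, 4, 0, 5, -5, 0
d²: 36, 1, 1, 16, 0, 25, 25, 0; Σd² = 104
ρ = 1 − 6·104/(8·63) = 1 − 624/504 = -0.238

-0.238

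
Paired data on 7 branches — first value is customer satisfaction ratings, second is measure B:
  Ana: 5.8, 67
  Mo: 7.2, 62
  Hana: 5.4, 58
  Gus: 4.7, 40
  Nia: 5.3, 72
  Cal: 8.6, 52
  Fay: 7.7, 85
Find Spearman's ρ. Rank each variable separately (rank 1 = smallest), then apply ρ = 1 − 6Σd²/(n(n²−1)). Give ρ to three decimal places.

Ranks of variable 1: 4, 5, 3, 1, 2, 7, 6
Ranks of variable 2: 5, 4, 3, 1, 6, 2, 7
d = r₁ − r₂: -1, 1, 0, 0, -4, 5, -1
d²: 1, 1, 0, 0, 16, 25, 1; Σd² = 44
ρ = 1 − 6·44/(7·48) = 1 − 264/336 = 0.214

0.214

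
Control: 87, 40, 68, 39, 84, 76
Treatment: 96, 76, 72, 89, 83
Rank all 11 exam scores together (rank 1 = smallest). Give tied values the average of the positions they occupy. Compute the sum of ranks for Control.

Sorted (ascending): 39, 40, 68, 72, 76, 76, 83, 84, 87, 89, 96
The 2 values of 76 occupy positions 5–6 → average rank (5+6)/2 = 5.5.
Control values → pooled ranks: 87→9, 40→2, 68→3, 39→1, 84→8, 76→5.5
Rank sum = 9 + 2 + 3 + 1 + 8 + 5.5 = 28.5

28.5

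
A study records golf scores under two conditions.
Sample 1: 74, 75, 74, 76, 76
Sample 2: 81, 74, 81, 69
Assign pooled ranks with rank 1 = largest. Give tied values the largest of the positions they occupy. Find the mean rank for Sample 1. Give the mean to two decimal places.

5.80

Sorted (descending): 81, 81, 76, 76, 75, 74, 74, 74, 69
The 2 values of 81 occupy positions 1–2 → each gets rank 2.
The 2 values of 76 occupy positions 3–4 → each gets rank 4.
The 3 values of 74 occupy positions 6–8 → each gets rank 8.
Sample 1 values → pooled ranks: 74→8, 75→5, 74→8, 76→4, 76→4
Mean rank = (8 + 5 + 8 + 4 + 4) / 5 = 5.80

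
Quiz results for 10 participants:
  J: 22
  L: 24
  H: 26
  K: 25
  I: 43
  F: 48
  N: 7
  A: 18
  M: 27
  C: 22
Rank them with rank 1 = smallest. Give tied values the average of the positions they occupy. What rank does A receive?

Sorted (ascending): 7, 18, 22, 22, 24, 25, 26, 27, 43, 48
The 2 values of 22 occupy positions 3–4 → average rank (3+4)/2 = 3.5.
A has value 18 → rank 2.

2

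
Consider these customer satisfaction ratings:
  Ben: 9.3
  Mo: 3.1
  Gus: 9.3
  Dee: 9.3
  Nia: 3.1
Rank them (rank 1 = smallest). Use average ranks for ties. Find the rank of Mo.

Sorted (ascending): 3.1, 3.1, 9.3, 9.3, 9.3
The 2 values of 3.1 occupy positions 1–2 → average rank (1+2)/2 = 1.5.
The 3 values of 9.3 occupy positions 3–5 → average rank 4.
Mo has value 3.1 → rank 1.5.

1.5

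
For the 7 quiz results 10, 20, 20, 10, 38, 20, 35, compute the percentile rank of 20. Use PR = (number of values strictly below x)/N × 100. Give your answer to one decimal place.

28.6

N = 7.
Strictly below 20: 2. Equal to 20: 3.
PR = 2/7 × 100 = 28.6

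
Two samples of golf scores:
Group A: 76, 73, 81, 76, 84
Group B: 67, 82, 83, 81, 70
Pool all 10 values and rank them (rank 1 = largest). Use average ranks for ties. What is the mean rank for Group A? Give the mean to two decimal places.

5.30

Sorted (descending): 84, 83, 82, 81, 81, 76, 76, 73, 70, 67
The 2 values of 81 occupy positions 4–5 → average rank (4+5)/2 = 4.5.
The 2 values of 76 occupy positions 6–7 → average rank (6+7)/2 = 6.5.
Group A values → pooled ranks: 76→6.5, 73→8, 81→4.5, 76→6.5, 84→1
Mean rank = (6.5 + 8 + 4.5 + 6.5 + 1) / 5 = 5.30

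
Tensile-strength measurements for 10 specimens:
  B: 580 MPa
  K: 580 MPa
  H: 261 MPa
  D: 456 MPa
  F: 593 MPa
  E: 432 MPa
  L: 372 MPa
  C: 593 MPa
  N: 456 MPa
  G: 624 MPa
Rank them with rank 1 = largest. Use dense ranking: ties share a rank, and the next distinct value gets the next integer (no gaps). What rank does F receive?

Sorted (descending): 624, 593, 593, 580, 580, 456, 456, 432, 372, 261
The 2 values of 593 share dense rank 2.
The 2 values of 580 share dense rank 3.
The 2 values of 456 share dense rank 4.
Remaining distinct values take the next consecutive integers.
F has value 593 MPa → rank 2.

2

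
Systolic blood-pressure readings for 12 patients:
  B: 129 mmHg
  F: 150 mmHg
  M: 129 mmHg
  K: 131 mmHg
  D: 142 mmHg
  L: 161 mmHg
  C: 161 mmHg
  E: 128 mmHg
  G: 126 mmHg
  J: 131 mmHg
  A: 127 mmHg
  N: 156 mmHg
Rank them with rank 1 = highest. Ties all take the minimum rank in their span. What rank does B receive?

8

Sorted (descending): 161, 161, 156, 150, 142, 131, 131, 129, 129, 128, 127, 126
The 2 values of 161 occupy positions 1–2 → each gets rank 1.
The 2 values of 131 occupy positions 6–7 → each gets rank 6.
The 2 values of 129 occupy positions 8–9 → each gets rank 8.
B has value 129 mmHg → rank 8.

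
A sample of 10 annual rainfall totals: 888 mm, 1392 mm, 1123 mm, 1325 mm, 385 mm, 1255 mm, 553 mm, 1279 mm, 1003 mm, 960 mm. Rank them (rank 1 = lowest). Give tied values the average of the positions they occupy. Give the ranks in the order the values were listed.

Sorted (ascending): 385, 553, 888, 960, 1003, 1123, 1255, 1279, 1325, 1392
No ties — each value takes its position as its rank.

3, 10, 6, 9, 1, 7, 2, 8, 5, 4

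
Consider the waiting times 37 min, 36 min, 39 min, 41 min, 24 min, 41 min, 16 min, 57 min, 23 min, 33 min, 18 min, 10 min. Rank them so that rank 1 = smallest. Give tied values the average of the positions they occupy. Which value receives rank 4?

Sorted (ascending): 10, 16, 18, 23, 24, 33, 36, 37, 39, 41, 41, 57
The 2 values of 41 occupy positions 10–11 → average rank (10+11)/2 = 10.5.
Rank 4 → value 23.

23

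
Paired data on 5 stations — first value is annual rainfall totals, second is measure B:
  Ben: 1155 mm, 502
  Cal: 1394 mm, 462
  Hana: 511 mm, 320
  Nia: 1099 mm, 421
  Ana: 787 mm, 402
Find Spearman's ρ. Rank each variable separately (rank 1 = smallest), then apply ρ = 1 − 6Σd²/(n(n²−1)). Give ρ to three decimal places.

Ranks of variable 1: 4, 5, 1, 3, 2
Ranks of variable 2: 5, 4, 1, 3, 2
d = r₁ − r₂: -1, 1, 0, 0, 0
d²: 1, 1, 0, 0, 0; Σd² = 2
ρ = 1 − 6·2/(5·24) = 1 − 12/120 = 0.900

0.900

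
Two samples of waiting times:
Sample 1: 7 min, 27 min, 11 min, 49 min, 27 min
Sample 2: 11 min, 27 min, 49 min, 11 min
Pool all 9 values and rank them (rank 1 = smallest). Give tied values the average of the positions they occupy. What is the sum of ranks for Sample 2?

20.5

Sorted (ascending): 7, 11, 11, 11, 27, 27, 27, 49, 49
The 3 values of 11 occupy positions 2–4 → average rank 3.
The 3 values of 27 occupy positions 5–7 → average rank 6.
The 2 values of 49 occupy positions 8–9 → average rank (8+9)/2 = 8.5.
Sample 2 values → pooled ranks: 11→3, 27→6, 49→8.5, 11→3
Rank sum = 3 + 6 + 8.5 + 3 = 20.5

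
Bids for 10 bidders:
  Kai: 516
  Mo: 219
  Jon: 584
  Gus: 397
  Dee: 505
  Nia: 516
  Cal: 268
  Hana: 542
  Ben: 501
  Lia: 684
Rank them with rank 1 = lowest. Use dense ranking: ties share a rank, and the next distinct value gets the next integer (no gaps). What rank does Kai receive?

6

Sorted (ascending): 219, 268, 397, 501, 505, 516, 516, 542, 584, 684
The 2 values of 516 share dense rank 6.
Remaining distinct values take the next consecutive integers.
Kai has value 516 → rank 6.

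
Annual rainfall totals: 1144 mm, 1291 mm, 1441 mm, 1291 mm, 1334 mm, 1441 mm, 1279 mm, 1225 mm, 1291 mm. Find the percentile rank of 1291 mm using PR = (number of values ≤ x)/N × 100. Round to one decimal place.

66.7

N = 9.
Strictly below 1291: 3. Equal to 1291: 3.
PR = 6/9 × 100 = 66.7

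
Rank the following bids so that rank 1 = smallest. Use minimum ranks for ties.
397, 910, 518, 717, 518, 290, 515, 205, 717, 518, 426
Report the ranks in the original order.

3, 11, 6, 9, 6, 2, 5, 1, 9, 6, 4

Sorted (ascending): 205, 290, 397, 426, 515, 518, 518, 518, 717, 717, 910
The 3 values of 518 occupy positions 6–8 → each gets rank 6.
The 2 values of 717 occupy positions 9–10 → each gets rank 9.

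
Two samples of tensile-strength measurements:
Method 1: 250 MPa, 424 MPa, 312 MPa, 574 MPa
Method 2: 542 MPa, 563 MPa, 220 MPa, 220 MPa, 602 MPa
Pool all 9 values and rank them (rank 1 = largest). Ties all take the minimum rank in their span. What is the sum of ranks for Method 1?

Sorted (descending): 602, 574, 563, 542, 424, 312, 250, 220, 220
The 2 values of 220 occupy positions 8–9 → each gets rank 8.
Method 1 values → pooled ranks: 250→7, 424→5, 312→6, 574→2
Rank sum = 7 + 5 + 6 + 2 = 20

20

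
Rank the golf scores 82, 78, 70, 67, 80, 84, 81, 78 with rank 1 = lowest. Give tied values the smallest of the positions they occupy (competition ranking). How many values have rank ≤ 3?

4

Sorted (ascending): 67, 70, 78, 78, 80, 81, 82, 84
The 2 values of 78 occupy positions 3–4 → each gets rank 3.
Ranks ≤ 3: {1, 2, 3, 3} → 4 values.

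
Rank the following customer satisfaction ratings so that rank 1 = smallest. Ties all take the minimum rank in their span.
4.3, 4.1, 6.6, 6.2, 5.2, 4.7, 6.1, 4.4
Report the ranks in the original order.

2, 1, 8, 7, 5, 4, 6, 3

Sorted (ascending): 4.1, 4.3, 4.4, 4.7, 5.2, 6.1, 6.2, 6.6
No ties — each value takes its position as its rank.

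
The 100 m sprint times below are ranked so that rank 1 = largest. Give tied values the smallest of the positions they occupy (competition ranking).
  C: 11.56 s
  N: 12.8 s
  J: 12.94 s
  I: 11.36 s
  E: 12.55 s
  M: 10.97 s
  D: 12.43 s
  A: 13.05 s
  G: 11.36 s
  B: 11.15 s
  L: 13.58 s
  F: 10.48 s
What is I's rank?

Sorted (descending): 13.58, 13.05, 12.94, 12.8, 12.55, 12.43, 11.56, 11.36, 11.36, 11.15, 10.97, 10.48
The 2 values of 11.36 occupy positions 8–9 → each gets rank 8.
I has value 11.36 s → rank 8.

8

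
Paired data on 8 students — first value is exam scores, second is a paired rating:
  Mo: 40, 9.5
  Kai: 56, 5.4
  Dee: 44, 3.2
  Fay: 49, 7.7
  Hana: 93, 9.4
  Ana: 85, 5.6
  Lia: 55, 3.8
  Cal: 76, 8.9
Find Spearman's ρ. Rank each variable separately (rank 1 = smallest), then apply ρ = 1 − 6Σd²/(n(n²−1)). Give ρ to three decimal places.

0.143

Ranks of variable 1: 1, 5, 2, 3, 8, 7, 4, 6
Ranks of variable 2: 8, 3, 1, 5, 7, 4, 2, 6
d = r₁ − r₂: -7, 2, 1, -2, 1, 3, 2, 0
d²: 49, 4, 1, 4, 1, 9, 4, 0; Σd² = 72
ρ = 1 − 6·72/(8·63) = 1 − 432/504 = 0.143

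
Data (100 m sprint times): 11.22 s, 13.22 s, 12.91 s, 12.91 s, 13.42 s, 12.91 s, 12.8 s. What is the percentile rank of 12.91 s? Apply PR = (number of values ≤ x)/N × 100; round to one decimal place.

71.4

N = 7.
Strictly below 12.91: 2. Equal to 12.91: 3.
PR = 5/7 × 100 = 71.4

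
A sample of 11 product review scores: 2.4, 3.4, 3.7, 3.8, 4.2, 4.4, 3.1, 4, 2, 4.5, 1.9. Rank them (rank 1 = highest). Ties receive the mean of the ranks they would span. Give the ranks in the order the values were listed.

9, 7, 6, 5, 3, 2, 8, 4, 10, 1, 11

Sorted (descending): 4.5, 4.4, 4.2, 4, 3.8, 3.7, 3.4, 3.1, 2.4, 2, 1.9
No ties — each value takes its position as its rank.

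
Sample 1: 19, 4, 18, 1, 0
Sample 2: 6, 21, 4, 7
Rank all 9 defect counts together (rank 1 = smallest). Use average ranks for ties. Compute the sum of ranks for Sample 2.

Sorted (ascending): 0, 1, 4, 4, 6, 7, 18, 19, 21
The 2 values of 4 occupy positions 3–4 → average rank (3+4)/2 = 3.5.
Sample 2 values → pooled ranks: 6→5, 21→9, 4→3.5, 7→6
Rank sum = 5 + 9 + 3.5 + 6 = 23.5

23.5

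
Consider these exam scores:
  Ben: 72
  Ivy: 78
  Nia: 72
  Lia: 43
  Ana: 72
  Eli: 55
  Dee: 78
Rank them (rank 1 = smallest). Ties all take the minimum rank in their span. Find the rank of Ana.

Sorted (ascending): 43, 55, 72, 72, 72, 78, 78
The 3 values of 72 occupy positions 3–5 → each gets rank 3.
The 2 values of 78 occupy positions 6–7 → each gets rank 6.
Ana has value 72 → rank 3.

3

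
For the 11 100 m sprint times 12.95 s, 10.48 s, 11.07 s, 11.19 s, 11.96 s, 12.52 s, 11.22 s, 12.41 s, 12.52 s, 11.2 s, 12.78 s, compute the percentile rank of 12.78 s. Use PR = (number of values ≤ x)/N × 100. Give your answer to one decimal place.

N = 11.
Strictly below 12.78: 9. Equal to 12.78: 1.
PR = 10/11 × 100 = 90.9

90.9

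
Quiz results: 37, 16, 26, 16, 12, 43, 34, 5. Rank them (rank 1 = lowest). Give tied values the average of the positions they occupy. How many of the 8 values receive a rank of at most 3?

2

Sorted (ascending): 5, 12, 16, 16, 26, 34, 37, 43
The 2 values of 16 occupy positions 3–4 → average rank (3+4)/2 = 3.5.
Ranks ≤ 3: {1, 2} → 2 values.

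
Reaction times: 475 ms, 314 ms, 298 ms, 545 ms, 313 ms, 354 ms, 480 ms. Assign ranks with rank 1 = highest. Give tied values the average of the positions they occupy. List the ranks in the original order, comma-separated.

Sorted (descending): 545, 480, 475, 354, 314, 313, 298
No ties — each value takes its position as its rank.

3, 5, 7, 1, 6, 4, 2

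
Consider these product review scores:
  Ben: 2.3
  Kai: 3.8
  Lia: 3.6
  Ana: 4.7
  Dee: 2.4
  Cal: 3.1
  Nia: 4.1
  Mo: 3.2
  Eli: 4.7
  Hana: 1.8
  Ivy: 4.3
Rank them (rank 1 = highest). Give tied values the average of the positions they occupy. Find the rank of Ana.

1.5

Sorted (descending): 4.7, 4.7, 4.3, 4.1, 3.8, 3.6, 3.2, 3.1, 2.4, 2.3, 1.8
The 2 values of 4.7 occupy positions 1–2 → average rank (1+2)/2 = 1.5.
Ana has value 4.7 → rank 1.5.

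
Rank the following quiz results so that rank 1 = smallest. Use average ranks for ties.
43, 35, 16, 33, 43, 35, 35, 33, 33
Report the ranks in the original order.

Sorted (ascending): 16, 33, 33, 33, 35, 35, 35, 43, 43
The 3 values of 33 occupy positions 2–4 → average rank 3.
The 3 values of 35 occupy positions 5–7 → average rank 6.
The 2 values of 43 occupy positions 8–9 → average rank (8+9)/2 = 8.5.

8.5, 6, 1, 3, 8.5, 6, 6, 3, 3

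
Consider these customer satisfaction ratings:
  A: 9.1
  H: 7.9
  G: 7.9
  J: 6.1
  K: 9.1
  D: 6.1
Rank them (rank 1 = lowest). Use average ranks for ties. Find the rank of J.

Sorted (ascending): 6.1, 6.1, 7.9, 7.9, 9.1, 9.1
The 2 values of 6.1 occupy positions 1–2 → average rank (1+2)/2 = 1.5.
The 2 values of 7.9 occupy positions 3–4 → average rank (3+4)/2 = 3.5.
The 2 values of 9.1 occupy positions 5–6 → average rank (5+6)/2 = 5.5.
J has value 6.1 → rank 1.5.

1.5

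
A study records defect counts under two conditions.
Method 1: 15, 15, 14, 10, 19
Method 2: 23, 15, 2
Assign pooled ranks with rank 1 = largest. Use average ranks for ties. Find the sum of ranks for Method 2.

Sorted (descending): 23, 19, 15, 15, 15, 14, 10, 2
The 3 values of 15 occupy positions 3–5 → average rank 4.
Method 2 values → pooled ranks: 23→1, 15→4, 2→8
Rank sum = 1 + 4 + 8 = 13

13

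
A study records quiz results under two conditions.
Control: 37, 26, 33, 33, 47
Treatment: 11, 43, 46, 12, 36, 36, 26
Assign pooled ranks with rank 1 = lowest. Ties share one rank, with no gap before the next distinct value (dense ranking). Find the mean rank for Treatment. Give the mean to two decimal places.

Sorted (ascending): 11, 12, 26, 26, 33, 33, 36, 36, 37, 43, 46, 47
The 2 values of 26 share dense rank 3.
The 2 values of 33 share dense rank 4.
The 2 values of 36 share dense rank 5.
Remaining distinct values take the next consecutive integers.
Treatment values → pooled ranks: 11→1, 43→7, 46→8, 12→2, 36→5, 36→5, 26→3
Mean rank = (1 + 7 + 8 + 2 + 5 + 5 + 3) / 7 = 4.43

4.43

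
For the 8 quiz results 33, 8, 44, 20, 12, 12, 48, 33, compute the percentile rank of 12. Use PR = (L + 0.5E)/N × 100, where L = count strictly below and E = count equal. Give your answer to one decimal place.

N = 8.
Strictly below 12: 1. Equal to 12: 2.
PR = (1 + 0.5·2)/8 × 100 = 25.0

25.0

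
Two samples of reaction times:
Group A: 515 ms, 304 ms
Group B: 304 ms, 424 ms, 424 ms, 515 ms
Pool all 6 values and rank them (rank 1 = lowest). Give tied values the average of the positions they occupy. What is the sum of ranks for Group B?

14

Sorted (ascending): 304, 304, 424, 424, 515, 515
The 2 values of 304 occupy positions 1–2 → average rank (1+2)/2 = 1.5.
The 2 values of 424 occupy positions 3–4 → average rank (3+4)/2 = 3.5.
The 2 values of 515 occupy positions 5–6 → average rank (5+6)/2 = 5.5.
Group B values → pooled ranks: 304→1.5, 424→3.5, 424→3.5, 515→5.5
Rank sum = 1.5 + 3.5 + 3.5 + 5.5 = 14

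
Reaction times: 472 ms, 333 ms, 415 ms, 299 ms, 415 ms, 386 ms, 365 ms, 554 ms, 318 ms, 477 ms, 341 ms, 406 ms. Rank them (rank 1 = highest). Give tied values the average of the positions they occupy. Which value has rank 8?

365

Sorted (descending): 554, 477, 472, 415, 415, 406, 386, 365, 341, 333, 318, 299
The 2 values of 415 occupy positions 4–5 → average rank (4+5)/2 = 4.5.
Rank 8 → value 365.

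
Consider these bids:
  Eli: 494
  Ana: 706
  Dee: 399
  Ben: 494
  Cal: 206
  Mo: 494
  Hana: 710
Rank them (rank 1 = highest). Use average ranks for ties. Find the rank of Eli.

4

Sorted (descending): 710, 706, 494, 494, 494, 399, 206
The 3 values of 494 occupy positions 3–5 → average rank 4.
Eli has value 494 → rank 4.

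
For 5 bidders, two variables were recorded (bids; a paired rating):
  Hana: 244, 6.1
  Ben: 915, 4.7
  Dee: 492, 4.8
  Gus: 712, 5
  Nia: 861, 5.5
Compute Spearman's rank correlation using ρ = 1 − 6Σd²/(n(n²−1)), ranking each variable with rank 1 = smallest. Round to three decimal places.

Ranks of variable 1: 1, 5, 2, 3, 4
Ranks of variable 2: 5, 1, 2, 3, 4
d = r₁ − r₂: -4, 4, 0, 0, 0
d²: 16, 16, 0, 0, 0; Σd² = 32
ρ = 1 − 6·32/(5·24) = 1 − 192/120 = -0.600

-0.600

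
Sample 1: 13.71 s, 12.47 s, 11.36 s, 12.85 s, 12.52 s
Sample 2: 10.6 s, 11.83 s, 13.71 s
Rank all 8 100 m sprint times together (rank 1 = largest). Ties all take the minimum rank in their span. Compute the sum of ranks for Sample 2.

Sorted (descending): 13.71, 13.71, 12.85, 12.52, 12.47, 11.83, 11.36, 10.6
The 2 values of 13.71 occupy positions 1–2 → each gets rank 1.
Sample 2 values → pooled ranks: 10.6→8, 11.83→6, 13.71→1
Rank sum = 8 + 6 + 1 = 15

15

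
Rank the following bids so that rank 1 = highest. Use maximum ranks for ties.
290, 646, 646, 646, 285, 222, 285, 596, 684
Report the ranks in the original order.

6, 4, 4, 4, 8, 9, 8, 5, 1

Sorted (descending): 684, 646, 646, 646, 596, 290, 285, 285, 222
The 3 values of 646 occupy positions 2–4 → each gets rank 4.
The 2 values of 285 occupy positions 7–8 → each gets rank 8.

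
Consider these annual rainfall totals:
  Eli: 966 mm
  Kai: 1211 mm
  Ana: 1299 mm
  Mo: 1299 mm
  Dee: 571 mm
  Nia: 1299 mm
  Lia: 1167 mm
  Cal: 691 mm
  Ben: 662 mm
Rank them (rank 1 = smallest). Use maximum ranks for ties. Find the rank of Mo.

9

Sorted (ascending): 571, 662, 691, 966, 1167, 1211, 1299, 1299, 1299
The 3 values of 1299 occupy positions 7–9 → each gets rank 9.
Mo has value 1299 mm → rank 9.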